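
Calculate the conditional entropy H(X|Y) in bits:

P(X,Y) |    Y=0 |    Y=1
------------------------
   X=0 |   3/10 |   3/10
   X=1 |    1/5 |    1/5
0.9710 bits

Using the chain rule: H(X|Y) = H(X,Y) - H(Y)

First, compute H(X,Y) = 1.9710 bits

Marginal P(Y) = (1/2, 1/2)
H(Y) = 1.0000 bits

H(X|Y) = H(X,Y) - H(Y) = 1.9710 - 1.0000 = 0.9710 bits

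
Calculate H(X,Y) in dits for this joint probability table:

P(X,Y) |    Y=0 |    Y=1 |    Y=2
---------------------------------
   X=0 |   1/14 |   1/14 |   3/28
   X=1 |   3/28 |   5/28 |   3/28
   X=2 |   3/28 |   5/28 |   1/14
0.9285 dits

Joint entropy is H(X,Y) = -Σ_{x,y} p(x,y) log p(x,y).

Summing over all non-zero entries:
H(X,Y) = -[1/14·log_10(1/14) + 1/14·log_10(1/14) + 3/28·log_10(3/28) + 3/28·log_10(3/28) + 5/28·log_10(5/28) + 3/28·log_10(3/28) + 3/28·log_10(3/28) + 5/28·log_10(5/28) + 1/14·log_10(1/14)]
H(X,Y) = 0.9285 dits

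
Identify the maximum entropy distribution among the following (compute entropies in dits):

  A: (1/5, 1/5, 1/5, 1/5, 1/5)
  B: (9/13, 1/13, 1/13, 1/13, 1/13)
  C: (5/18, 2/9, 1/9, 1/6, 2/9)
A

For a discrete distribution over n outcomes, entropy is maximized by the uniform distribution.

Computing entropies:
H(A) = 0.6990 dits
H(B) = 0.4533 dits
H(C) = 0.6806 dits

The uniform distribution (where all probabilities equal 1/5) achieves the maximum entropy of log_10(5) = 0.6990 dits.

Distribution A has the highest entropy.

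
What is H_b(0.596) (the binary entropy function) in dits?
0.2930 dits

The binary entropy function is:
H(p) = -p log(p) - (1-p) log(1-p)

H(0.596) = -0.596 × log_10(0.596) - 0.404 × log_10(0.404)
H(0.596) = 0.2930 dits

Note: Binary entropy is maximized at p=0.5 (H=1 bit) and minimized at p=0 or p=1 (H=0).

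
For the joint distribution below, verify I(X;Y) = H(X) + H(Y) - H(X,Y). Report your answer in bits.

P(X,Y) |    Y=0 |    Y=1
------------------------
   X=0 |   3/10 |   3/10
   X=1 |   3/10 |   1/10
I(X;Y) = 0.0464 bits

Mutual information has multiple equivalent forms:
- I(X;Y) = H(X) - H(X|Y)
- I(X;Y) = H(Y) - H(Y|X)
- I(X;Y) = H(X) + H(Y) - H(X,Y)

Computing all quantities:
H(X) = 0.9710, H(Y) = 0.9710, H(X,Y) = 1.8955
H(X|Y) = 0.9245, H(Y|X) = 0.9245

Verification:
H(X) - H(X|Y) = 0.9710 - 0.9245 = 0.0464
H(Y) - H(Y|X) = 0.9710 - 0.9245 = 0.0464
H(X) + H(Y) - H(X,Y) = 0.9710 + 0.9710 - 1.8955 = 0.0464

All forms give I(X;Y) = 0.0464 bits. ✓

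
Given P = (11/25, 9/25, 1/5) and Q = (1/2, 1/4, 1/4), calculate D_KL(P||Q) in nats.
0.0304 nats

KL divergence: D_KL(P||Q) = Σ p(x) log(p(x)/q(x))

Computing term by term:
  x=0: 11/25 × log_e[(11/25)/(1/2)] = 11/25 × -0.1278 = -0.0562
  x=1: 9/25 × log_e[(9/25)/(1/4)] = 9/25 × 0.3646 = 0.1313
  x=2: 1/5 × log_e[(1/5)/(1/4)] = 1/5 × -0.2231 = -0.0446

D_KL(P||Q) = 0.0304 nats

Note: KL divergence is always non-negative and equals 0 iff P = Q.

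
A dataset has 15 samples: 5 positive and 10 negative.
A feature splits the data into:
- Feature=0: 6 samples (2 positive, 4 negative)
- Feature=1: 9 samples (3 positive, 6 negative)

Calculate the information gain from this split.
0.0000 bits

Information Gain = H(Y) - H(Y|Feature)

Before split:
P(positive) = 5/15 = 0.3333
H(Y) = 0.9183 bits

After split:
Feature=0: H = 0.9183 bits (weight = 6/15)
Feature=1: H = 0.9183 bits (weight = 9/15)
H(Y|Feature) = (6/15)×0.9183 + (9/15)×0.9183 = 0.9183 bits

Information Gain = 0.9183 - 0.9183 = 0.0000 bits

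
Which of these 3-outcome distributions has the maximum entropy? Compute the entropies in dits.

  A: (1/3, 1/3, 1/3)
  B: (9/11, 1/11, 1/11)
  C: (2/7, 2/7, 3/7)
A

For a discrete distribution over n outcomes, entropy is maximized by the uniform distribution.

Computing entropies:
H(A) = 0.4771 dits
H(B) = 0.2606 dits
H(C) = 0.4686 dits

The uniform distribution (where all probabilities equal 1/3) achieves the maximum entropy of log_10(3) = 0.4771 dits.

Distribution A has the highest entropy.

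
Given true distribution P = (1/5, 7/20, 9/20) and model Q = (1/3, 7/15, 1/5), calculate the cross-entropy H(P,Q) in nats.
1.2107 nats

Cross-entropy: H(P,Q) = -Σ p(x) log q(x)

Alternatively: H(P,Q) = H(P) + D_KL(P||Q)
H(P) = 1.0487 nats
D_KL(P||Q) = 0.1621 nats

H(P,Q) = 1.0487 + 0.1621 = 1.2107 nats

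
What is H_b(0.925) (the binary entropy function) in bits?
0.3843 bits

The binary entropy function is:
H(p) = -p log(p) - (1-p) log(1-p)

H(0.925) = -0.925 × log_2(0.925) - 0.075 × log_2(0.075)
H(0.925) = 0.3843 bits

Note: Binary entropy is maximized at p=0.5 (H=1 bit) and minimized at p=0 or p=1 (H=0).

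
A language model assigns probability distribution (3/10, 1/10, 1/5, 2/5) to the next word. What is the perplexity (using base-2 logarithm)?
3.5961

Perplexity is 2^H (or exp(H) for natural log).

First, H = -Σ p log p = 1.8464 bits
Perplexity = 2^1.8464 = 3.5961

Interpretation: The model's uncertainty is equivalent to choosing uniformly among 3.6 options.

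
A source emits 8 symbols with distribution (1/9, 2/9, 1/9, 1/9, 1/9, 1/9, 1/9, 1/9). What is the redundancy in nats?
0.0362 nats

Redundancy measures how far a source is from maximum entropy:
R = H_max - H(X)

Maximum entropy for 8 symbols: H_max = log_e(8) = 2.0794 nats
Actual entropy: H(X) = 2.0432 nats
Redundancy: R = 2.0794 - 2.0432 = 0.0362 nats

This redundancy represents potential for compression: the source could be compressed by 0.0362 nats per symbol.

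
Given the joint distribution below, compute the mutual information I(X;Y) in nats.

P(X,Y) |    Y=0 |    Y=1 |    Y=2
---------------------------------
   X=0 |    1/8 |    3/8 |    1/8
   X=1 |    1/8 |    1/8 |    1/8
0.0338 nats

Mutual information: I(X;Y) = H(X) + H(Y) - H(X,Y)

Marginals:
P(X) = (5/8, 3/8), H(X) = 0.6616 nats
P(Y) = (1/4, 1/2, 1/4), H(Y) = 1.0397 nats

Joint entropy: H(X,Y) = 1.6675 nats

I(X;Y) = 0.6616 + 1.0397 - 1.6675 = 0.0338 nats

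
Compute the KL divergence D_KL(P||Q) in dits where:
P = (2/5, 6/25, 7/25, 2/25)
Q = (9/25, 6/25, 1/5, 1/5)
0.0274 dits

KL divergence: D_KL(P||Q) = Σ p(x) log(p(x)/q(x))

Computing term by term:
  x=0: 2/5 × log_10[(2/5)/(9/25)] = 2/5 × 0.0458 = 0.0183
  x=1: 6/25 × log_10[(6/25)/(6/25)] = 6/25 × 0.0000 = 0.0000
  x=2: 7/25 × log_10[(7/25)/(1/5)] = 7/25 × 0.1461 = 0.0409
  x=3: 2/25 × log_10[(2/25)/(1/5)] = 2/25 × -0.3979 = -0.0318

D_KL(P||Q) = 0.0274 dits

Note: KL divergence is always non-negative and equals 0 iff P = Q.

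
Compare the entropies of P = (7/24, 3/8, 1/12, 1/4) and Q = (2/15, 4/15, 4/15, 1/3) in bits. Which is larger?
Q

Computing entropies in bits:
H(P) = 1.8479
H(Q) = 1.9329

Distribution Q has higher entropy.

Intuition: The distribution closer to uniform (more spread out) has higher entropy.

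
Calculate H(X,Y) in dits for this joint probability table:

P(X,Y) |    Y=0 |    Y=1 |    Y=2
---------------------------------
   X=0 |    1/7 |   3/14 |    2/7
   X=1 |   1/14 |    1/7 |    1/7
0.7429 dits

Joint entropy is H(X,Y) = -Σ_{x,y} p(x,y) log p(x,y).

Summing over all non-zero entries:
H(X,Y) = -[1/7·log_10(1/7) + 3/14·log_10(3/14) + 2/7·log_10(2/7) + 1/14·log_10(1/14) + 1/7·log_10(1/7) + 1/7·log_10(1/7)]
H(X,Y) = 0.7429 dits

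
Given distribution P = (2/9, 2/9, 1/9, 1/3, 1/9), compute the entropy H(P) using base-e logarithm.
1.5230 nats

Shannon entropy is H(X) = -Σ p(x) log p(x).

For P = (2/9, 2/9, 1/9, 1/3, 1/9):
H = -2/9 × log_e(2/9) -2/9 × log_e(2/9) -1/9 × log_e(1/9) -1/3 × log_e(1/3) -1/9 × log_e(1/9)
H = 1.5230 nats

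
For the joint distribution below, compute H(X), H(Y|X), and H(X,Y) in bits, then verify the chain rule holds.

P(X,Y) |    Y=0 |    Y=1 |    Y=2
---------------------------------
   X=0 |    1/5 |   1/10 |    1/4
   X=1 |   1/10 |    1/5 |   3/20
H(X,Y) = 2.5037, H(X) = 0.9928, H(Y|X) = 1.5109 (all in bits)

Chain rule: H(X,Y) = H(X) + H(Y|X)

Left side — joint entropy directly:
H(X,Y) = -Σ p(x,y) log p(x,y) = 2.5037 bits

Right side — compute H(Y|X) from the conditional distributions:
P(X) = (11/20, 9/20), so H(X) = 0.9928 bits
H(Y|X) = Σ_x P(X=x) · H(Y|X=x):
  P(Y|X=0) = (4/11, 2/11, 5/11), H(Y|X=0) = 1.4949, weight P(X=0) = 11/20
  P(Y|X=1) = (2/9, 4/9, 1/3), H(Y|X=1) = 1.5305, weight P(X=1) = 9/20
H(Y|X) = 1.5109 bits

H(X) + H(Y|X) = 0.9928 + 1.5109 = 2.5037 bits

Both sides equal 2.5037 bits. ✓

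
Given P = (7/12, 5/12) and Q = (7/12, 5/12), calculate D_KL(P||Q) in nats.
0.0000 nats

KL divergence: D_KL(P||Q) = Σ p(x) log(p(x)/q(x))

Computing term by term:
  x=0: 7/12 × log_e[(7/12)/(7/12)] = 7/12 × 0.0000 = 0.0000
  x=1: 5/12 × log_e[(5/12)/(5/12)] = 5/12 × 0.0000 = 0.0000

D_KL(P||Q) = 0.0000 nats

Note: KL divergence is always non-negative and equals 0 iff P = Q.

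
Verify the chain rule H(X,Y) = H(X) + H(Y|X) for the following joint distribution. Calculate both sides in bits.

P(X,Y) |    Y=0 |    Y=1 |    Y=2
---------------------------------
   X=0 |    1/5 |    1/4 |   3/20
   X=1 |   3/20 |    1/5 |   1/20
H(X,Y) = 2.4660, H(X) = 0.9710, H(Y|X) = 1.4950 (all in bits)

Chain rule: H(X,Y) = H(X) + H(Y|X)

Left side — joint entropy directly:
H(X,Y) = -Σ p(x,y) log p(x,y) = 2.4660 bits

Right side — compute H(Y|X) from the conditional distributions:
P(X) = (3/5, 2/5), so H(X) = 0.9710 bits
H(Y|X) = Σ_x P(X=x) · H(Y|X=x):
  P(Y|X=0) = (1/3, 5/12, 1/4), H(Y|X=0) = 1.5546, weight P(X=0) = 3/5
  P(Y|X=1) = (3/8, 1/2, 1/8), H(Y|X=1) = 1.4056, weight P(X=1) = 2/5
H(Y|X) = 1.4950 bits

H(X) + H(Y|X) = 0.9710 + 1.4950 = 2.4660 bits

Both sides equal 2.4660 bits. ✓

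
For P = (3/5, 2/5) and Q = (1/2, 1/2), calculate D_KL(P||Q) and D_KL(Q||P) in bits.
D_KL(P||Q) = 0.0290, D_KL(Q||P) = 0.0294

KL divergence is not symmetric: D_KL(P||Q) ≠ D_KL(Q||P) in general.

D_KL(P||Q) = 0.0290 bits
D_KL(Q||P) = 0.0294 bits

No, they are not equal!

This asymmetry is why KL divergence is not a true distance metric.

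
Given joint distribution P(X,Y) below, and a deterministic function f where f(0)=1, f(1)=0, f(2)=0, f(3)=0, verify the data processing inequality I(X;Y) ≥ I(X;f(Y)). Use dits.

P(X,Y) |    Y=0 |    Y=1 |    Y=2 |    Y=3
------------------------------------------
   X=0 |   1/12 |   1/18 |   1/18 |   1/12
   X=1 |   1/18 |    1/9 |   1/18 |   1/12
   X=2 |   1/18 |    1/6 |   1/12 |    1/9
I(X;Y) = 0.0103, I(X;f(Y)) = 0.0063, inequality holds: 0.0103 ≥ 0.0063

Data Processing Inequality: For any Markov chain X → Y → Z, we have I(X;Y) ≥ I(X;Z).

Here Z = f(Y) is a deterministic function of Y, forming X → Y → Z.

Original I(X;Y) = 0.0103 dits

After applying f:
P(X,Z) where Z=f(Y):
- P(X,Z=0) = P(X,Y=1) + P(X,Y=2) + P(X,Y=3)
- P(X,Z=1) = P(X,Y=0)

I(X;Z) = I(X;f(Y)) = 0.0063 dits

Verification: 0.0103 ≥ 0.0063 ✓

Information cannot be created by processing; the function f can only lose information about X.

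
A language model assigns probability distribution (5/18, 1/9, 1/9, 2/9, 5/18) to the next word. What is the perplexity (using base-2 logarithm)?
4.6373

Perplexity is 2^H (or exp(H) for natural log).

First, H = -Σ p log p = 2.2133 bits
Perplexity = 2^2.2133 = 4.6373

Interpretation: The model's uncertainty is equivalent to choosing uniformly among 4.6 options.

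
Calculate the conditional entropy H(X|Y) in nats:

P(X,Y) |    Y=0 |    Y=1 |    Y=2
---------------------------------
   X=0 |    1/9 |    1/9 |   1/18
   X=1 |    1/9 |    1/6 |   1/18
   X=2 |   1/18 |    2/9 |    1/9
1.0545 nats

Using the chain rule: H(X|Y) = H(X,Y) - H(Y)

First, compute H(X,Y) = 2.0911 nats

Marginal P(Y) = (5/18, 1/2, 2/9)
H(Y) = 1.0366 nats

H(X|Y) = H(X,Y) - H(Y) = 2.0911 - 1.0366 = 1.0545 nats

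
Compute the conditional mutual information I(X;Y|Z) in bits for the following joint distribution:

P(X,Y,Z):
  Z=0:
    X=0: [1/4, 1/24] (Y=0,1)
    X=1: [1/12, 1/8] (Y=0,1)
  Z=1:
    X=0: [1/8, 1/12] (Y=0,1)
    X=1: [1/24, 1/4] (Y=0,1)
0.1686 bits

Conditional mutual information: I(X;Y|Z) = H(X|Z) + H(Y|Z) - H(X,Y|Z)

H(Z) = 1.0000
H(X,Z) = 1.9799 → H(X|Z) = 0.9799
H(Y,Z) = 1.9183 → H(Y|Z) = 0.9183
H(X,Y,Z) = 2.7296 → H(X,Y|Z) = 1.7296

I(X;Y|Z) = 0.9799 + 0.9183 - 1.7296 = 0.1686 bits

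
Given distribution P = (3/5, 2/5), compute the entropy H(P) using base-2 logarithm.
0.9710 bits

Shannon entropy is H(X) = -Σ p(x) log p(x).

For P = (3/5, 2/5):
H = -3/5 × log_2(3/5) -2/5 × log_2(2/5)
H = 0.9710 bits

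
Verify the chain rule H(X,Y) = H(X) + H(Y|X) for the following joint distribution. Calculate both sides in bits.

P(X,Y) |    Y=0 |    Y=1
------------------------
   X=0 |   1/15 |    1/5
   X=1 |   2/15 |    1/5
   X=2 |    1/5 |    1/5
H(X,Y) = 2.5056, H(X) = 1.5656, H(Y|X) = 0.9400 (all in bits)

Chain rule: H(X,Y) = H(X) + H(Y|X)

Left side — joint entropy directly:
H(X,Y) = -Σ p(x,y) log p(x,y) = 2.5056 bits

Right side — compute H(Y|X) from the conditional distributions:
P(X) = (4/15, 1/3, 2/5), so H(X) = 1.5656 bits
H(Y|X) = Σ_x P(X=x) · H(Y|X=x):
  P(Y|X=0) = (1/4, 3/4), H(Y|X=0) = 0.8113, weight P(X=0) = 4/15
  P(Y|X=1) = (2/5, 3/5), H(Y|X=1) = 0.9710, weight P(X=1) = 1/3
  P(Y|X=2) = (1/2, 1/2), H(Y|X=2) = 1.0000, weight P(X=2) = 2/5
H(Y|X) = 0.9400 bits

H(X) + H(Y|X) = 1.5656 + 0.9400 = 2.5056 bits

Both sides equal 2.5056 bits. ✓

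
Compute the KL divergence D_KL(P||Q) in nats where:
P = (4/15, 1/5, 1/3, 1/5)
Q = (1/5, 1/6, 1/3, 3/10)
0.0321 nats

KL divergence: D_KL(P||Q) = Σ p(x) log(p(x)/q(x))

Computing term by term:
  x=0: 4/15 × log_e[(4/15)/(1/5)] = 4/15 × 0.2877 = 0.0767
  x=1: 1/5 × log_e[(1/5)/(1/6)] = 1/5 × 0.1823 = 0.0365
  x=2: 1/3 × log_e[(1/3)/(1/3)] = 1/3 × 0.0000 = 0.0000
  x=3: 1/5 × log_e[(1/5)/(3/10)] = 1/5 × -0.4055 = -0.0811

D_KL(P||Q) = 0.0321 nats

Note: KL divergence is always non-negative and equals 0 iff P = Q.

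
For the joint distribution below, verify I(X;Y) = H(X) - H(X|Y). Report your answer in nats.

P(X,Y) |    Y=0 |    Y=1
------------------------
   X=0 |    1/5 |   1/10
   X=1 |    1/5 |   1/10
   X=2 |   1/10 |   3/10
I(X;Y) = 0.0863 nats

Mutual information has multiple equivalent forms:
- I(X;Y) = H(X) - H(X|Y)
- I(X;Y) = H(Y) - H(Y|X)
- I(X;Y) = H(X) + H(Y) - H(X,Y)

Computing all quantities:
H(X) = 1.0889, H(Y) = 0.6931, H(X,Y) = 1.6957
H(X|Y) = 1.0026, H(Y|X) = 0.6068

Verification:
H(X) - H(X|Y) = 1.0889 - 1.0026 = 0.0863
H(Y) - H(Y|X) = 0.6931 - 0.6068 = 0.0863
H(X) + H(Y) - H(X,Y) = 1.0889 + 0.6931 - 1.6957 = 0.0863

All forms give I(X;Y) = 0.0863 nats. ✓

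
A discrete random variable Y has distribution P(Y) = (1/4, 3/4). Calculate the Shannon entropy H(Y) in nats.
0.5623 nats

Shannon entropy is H(X) = -Σ p(x) log p(x).

For P = (1/4, 3/4):
H = -1/4 × log_e(1/4) -3/4 × log_e(3/4)
H = 0.5623 nats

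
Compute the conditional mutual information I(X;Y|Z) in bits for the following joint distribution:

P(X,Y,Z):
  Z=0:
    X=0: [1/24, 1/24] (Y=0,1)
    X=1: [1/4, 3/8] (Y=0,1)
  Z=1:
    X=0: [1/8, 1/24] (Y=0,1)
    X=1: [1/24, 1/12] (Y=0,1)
0.0395 bits

Conditional mutual information: I(X;Y|Z) = H(X|Z) + H(Y|Z) - H(X,Y|Z)

H(Z) = 0.8709
H(X,Z) = 1.5284 → H(X|Z) = 0.6575
H(Y,Z) = 1.8506 → H(Y|Z) = 0.9797
H(X,Y,Z) = 2.4685 → H(X,Y|Z) = 1.5977

I(X;Y|Z) = 0.6575 + 0.9797 - 1.5977 = 0.0395 bits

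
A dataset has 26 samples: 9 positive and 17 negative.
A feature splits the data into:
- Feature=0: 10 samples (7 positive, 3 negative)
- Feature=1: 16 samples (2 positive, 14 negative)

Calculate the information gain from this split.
0.2571 bits

Information Gain = H(Y) - H(Y|Feature)

Before split:
P(positive) = 9/26 = 0.3462
H(Y) = 0.9306 bits

After split:
Feature=0: H = 0.8813 bits (weight = 10/26)
Feature=1: H = 0.5436 bits (weight = 16/26)
H(Y|Feature) = (10/26)×0.8813 + (16/26)×0.5436 = 0.6735 bits

Information Gain = 0.9306 - 0.6735 = 0.2571 bits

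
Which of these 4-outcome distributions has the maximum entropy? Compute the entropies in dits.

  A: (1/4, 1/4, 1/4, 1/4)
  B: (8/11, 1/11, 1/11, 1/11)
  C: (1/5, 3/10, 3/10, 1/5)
A

For a discrete distribution over n outcomes, entropy is maximized by the uniform distribution.

Computing entropies:
H(A) = 0.6021 dits
H(B) = 0.3846 dits
H(C) = 0.5933 dits

The uniform distribution (where all probabilities equal 1/4) achieves the maximum entropy of log_10(4) = 0.6021 dits.

Distribution A has the highest entropy.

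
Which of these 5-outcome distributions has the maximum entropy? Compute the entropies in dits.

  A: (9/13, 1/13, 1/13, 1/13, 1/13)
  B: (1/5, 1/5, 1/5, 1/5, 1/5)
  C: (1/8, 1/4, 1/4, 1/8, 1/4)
B

For a discrete distribution over n outcomes, entropy is maximized by the uniform distribution.

Computing entropies:
H(A) = 0.4533 dits
H(B) = 0.6990 dits
H(C) = 0.6773 dits

The uniform distribution (where all probabilities equal 1/5) achieves the maximum entropy of log_10(5) = 0.6990 dits.

Distribution B has the highest entropy.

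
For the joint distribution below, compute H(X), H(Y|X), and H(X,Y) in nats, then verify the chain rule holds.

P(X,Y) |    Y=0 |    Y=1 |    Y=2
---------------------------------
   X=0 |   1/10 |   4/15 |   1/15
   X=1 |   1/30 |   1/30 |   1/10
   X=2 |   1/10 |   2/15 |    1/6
H(X,Y) = 2.0178, H(X) = 1.0275, H(Y|X) = 0.9903 (all in nats)

Chain rule: H(X,Y) = H(X) + H(Y|X)

Left side — joint entropy directly:
H(X,Y) = -Σ p(x,y) log p(x,y) = 2.0178 nats

Right side — compute H(Y|X) from the conditional distributions:
P(X) = (13/30, 1/6, 2/5), so H(X) = 1.0275 nats
H(Y|X) = Σ_x P(X=x) · H(Y|X=x):
  P(Y|X=0) = (3/13, 8/13, 2/13), H(Y|X=0) = 0.9251, weight P(X=0) = 13/30
  P(Y|X=1) = (1/5, 1/5, 3/5), H(Y|X=1) = 0.9503, weight P(X=1) = 1/6
  P(Y|X=2) = (1/4, 1/3, 5/12), H(Y|X=2) = 1.0776, weight P(X=2) = 2/5
H(Y|X) = 0.9903 nats

H(X) + H(Y|X) = 1.0275 + 0.9903 = 2.0178 nats

Both sides equal 2.0178 nats. ✓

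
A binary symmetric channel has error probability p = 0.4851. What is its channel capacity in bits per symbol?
0.0006 bits

For a binary symmetric channel (BSC) with error probability p:
Capacity C = 1 - H(p) bits per symbol

where H(p) = -p log₂(p) - (1-p) log₂(1-p) is the binary entropy function.

H(0.4851) = 0.9994 bits
C = 1 - 0.9994 = 0.0006 bits per symbol

This means we can reliably transmit up to 0.0006 bits of information per channel use.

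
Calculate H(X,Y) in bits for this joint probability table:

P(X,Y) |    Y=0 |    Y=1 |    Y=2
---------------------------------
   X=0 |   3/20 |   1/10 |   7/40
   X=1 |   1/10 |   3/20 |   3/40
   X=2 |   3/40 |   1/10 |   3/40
3.0985 bits

Joint entropy is H(X,Y) = -Σ_{x,y} p(x,y) log p(x,y).

Summing over all non-zero entries:
H(X,Y) = -[3/20·log_2(3/20) + 1/10·log_2(1/10) + 7/40·log_2(7/40) + 1/10·log_2(1/10) + 3/20·log_2(3/20) + 3/40·log_2(3/40) + 3/40·log_2(3/40) + 1/10·log_2(1/10) + 3/40·log_2(3/40)]
H(X,Y) = 3.0985 bits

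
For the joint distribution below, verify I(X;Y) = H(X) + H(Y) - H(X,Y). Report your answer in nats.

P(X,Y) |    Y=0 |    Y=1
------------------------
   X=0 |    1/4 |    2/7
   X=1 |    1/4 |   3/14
I(X;Y) = 0.0026 nats

Mutual information has multiple equivalent forms:
- I(X;Y) = H(X) - H(X|Y)
- I(X;Y) = H(Y) - H(Y|X)
- I(X;Y) = H(X) + H(Y) - H(X,Y)

Computing all quantities:
H(X) = 0.6906, H(Y) = 0.6931, H(X,Y) = 1.3812
H(X|Y) = 0.6880, H(Y|X) = 0.6906

Verification:
H(X) - H(X|Y) = 0.6906 - 0.6880 = 0.0026
H(Y) - H(Y|X) = 0.6931 - 0.6906 = 0.0026
H(X) + H(Y) - H(X,Y) = 0.6906 + 0.6931 - 1.3812 = 0.0026

All forms give I(X;Y) = 0.0026 nats. ✓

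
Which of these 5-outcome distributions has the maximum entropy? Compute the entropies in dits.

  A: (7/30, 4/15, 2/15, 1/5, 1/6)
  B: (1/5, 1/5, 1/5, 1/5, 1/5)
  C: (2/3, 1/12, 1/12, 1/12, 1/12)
B

For a discrete distribution over n outcomes, entropy is maximized by the uniform distribution.

Computing entropies:
H(A) = 0.6867 dits
H(B) = 0.6990 dits
H(C) = 0.4771 dits

The uniform distribution (where all probabilities equal 1/5) achieves the maximum entropy of log_10(5) = 0.6990 dits.

Distribution B has the highest entropy.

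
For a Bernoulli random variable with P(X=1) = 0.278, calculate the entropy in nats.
0.5911 nats

The binary entropy function is:
H(p) = -p log(p) - (1-p) log(1-p)

H(0.278) = -0.278 × log_e(0.278) - 0.722 × log_e(0.722)
H(0.278) = 0.5911 nats

Note: Binary entropy is maximized at p=0.5 (H=1 bit) and minimized at p=0 or p=1 (H=0).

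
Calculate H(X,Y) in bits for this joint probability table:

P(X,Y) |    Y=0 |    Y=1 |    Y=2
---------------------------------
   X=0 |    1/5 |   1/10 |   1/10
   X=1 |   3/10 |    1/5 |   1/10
2.4464 bits

Joint entropy is H(X,Y) = -Σ_{x,y} p(x,y) log p(x,y).

Summing over all non-zero entries:
H(X,Y) = -[1/5·log_2(1/5) + 1/10·log_2(1/10) + 1/10·log_2(1/10) + 3/10·log_2(3/10) + 1/5·log_2(1/5) + 1/10·log_2(1/10)]
H(X,Y) = 2.4464 bits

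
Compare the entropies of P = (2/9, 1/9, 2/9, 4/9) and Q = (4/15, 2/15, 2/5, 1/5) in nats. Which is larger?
Q

Computing entropies in nats:
H(P) = 1.2730
H(Q) = 1.3095

Distribution Q has higher entropy.

Intuition: The distribution closer to uniform (more spread out) has higher entropy.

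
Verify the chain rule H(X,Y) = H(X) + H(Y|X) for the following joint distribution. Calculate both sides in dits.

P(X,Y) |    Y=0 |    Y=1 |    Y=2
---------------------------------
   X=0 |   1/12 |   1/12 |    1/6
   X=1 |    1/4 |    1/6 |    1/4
H(X,Y) = 0.7403, H(X) = 0.2764, H(Y|X) = 0.4638 (all in dits)

Chain rule: H(X,Y) = H(X) + H(Y|X)

Left side — joint entropy directly:
H(X,Y) = -Σ p(x,y) log p(x,y) = 0.7403 dits

Right side — compute H(Y|X) from the conditional distributions:
P(X) = (1/3, 2/3), so H(X) = 0.2764 dits
H(Y|X) = Σ_x P(X=x) · H(Y|X=x):
  P(Y|X=0) = (1/4, 1/4, 1/2), H(Y|X=0) = 0.4515, weight P(X=0) = 1/3
  P(Y|X=1) = (3/8, 1/4, 3/8), H(Y|X=1) = 0.4700, weight P(X=1) = 2/3
H(Y|X) = 0.4638 dits

H(X) + H(Y|X) = 0.2764 + 0.4638 = 0.7403 dits

Both sides equal 0.7403 dits. ✓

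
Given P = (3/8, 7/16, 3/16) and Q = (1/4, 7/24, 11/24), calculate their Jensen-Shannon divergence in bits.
0.0619 bits

Jensen-Shannon divergence is:
JSD(P||Q) = 0.5 × D_KL(P||M) + 0.5 × D_KL(Q||M)
where M = 0.5 × (P + Q) is the mixture distribution.

M = 0.5 × (3/8, 7/16, 3/16) + 0.5 × (1/4, 7/24, 11/24) = (5/16, 0.364583, 0.322917)

D_KL(P||M) = 0.0667 bits
D_KL(Q||M) = 0.0572 bits

JSD(P||Q) = 0.5 × 0.0667 + 0.5 × 0.0572 = 0.0619 bits

Unlike KL divergence, JSD is symmetric and bounded: 0 ≤ JSD ≤ log(2).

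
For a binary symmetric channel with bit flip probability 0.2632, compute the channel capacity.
0.1685 bits

For a binary symmetric channel (BSC) with error probability p:
Capacity C = 1 - H(p) bits per symbol

where H(p) = -p log₂(p) - (1-p) log₂(1-p) is the binary entropy function.

H(0.2632) = 0.8315 bits
C = 1 - 0.8315 = 0.1685 bits per symbol

This means we can reliably transmit up to 0.1685 bits of information per channel use.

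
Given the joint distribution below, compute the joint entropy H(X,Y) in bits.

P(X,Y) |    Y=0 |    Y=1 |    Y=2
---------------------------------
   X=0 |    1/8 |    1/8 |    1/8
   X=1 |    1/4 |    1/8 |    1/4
2.5000 bits

Joint entropy is H(X,Y) = -Σ_{x,y} p(x,y) log p(x,y).

Summing over all non-zero entries:
H(X,Y) = -[1/8·log_2(1/8) + 1/8·log_2(1/8) + 1/8·log_2(1/8) + 1/4·log_2(1/4) + 1/8·log_2(1/8) + 1/4·log_2(1/4)]
H(X,Y) = 2.5000 bits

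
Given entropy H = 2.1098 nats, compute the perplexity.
8.2466

Perplexity is e^H (or exp(H) for natural log).

H = 2.1098 nats
Perplexity = e^2.1098 = 8.2466

Interpretation: The model's uncertainty is equivalent to choosing uniformly among 8.2 options.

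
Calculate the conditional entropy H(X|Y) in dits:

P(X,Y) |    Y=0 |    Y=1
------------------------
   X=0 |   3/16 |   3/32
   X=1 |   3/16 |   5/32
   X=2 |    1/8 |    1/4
0.4573 dits

Using the chain rule: H(X|Y) = H(X,Y) - H(Y)

First, compute H(X,Y) = 0.7584 dits

Marginal P(Y) = (1/2, 1/2)
H(Y) = 0.3010 dits

H(X|Y) = H(X,Y) - H(Y) = 0.7584 - 0.3010 = 0.4573 dits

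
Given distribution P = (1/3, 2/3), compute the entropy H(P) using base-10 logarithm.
0.2764 dits

Shannon entropy is H(X) = -Σ p(x) log p(x).

For P = (1/3, 2/3):
H = -1/3 × log_10(1/3) -2/3 × log_10(2/3)
H = 0.2764 dits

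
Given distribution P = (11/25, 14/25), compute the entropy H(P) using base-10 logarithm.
0.2979 dits

Shannon entropy is H(X) = -Σ p(x) log p(x).

For P = (11/25, 14/25):
H = -11/25 × log_10(11/25) -14/25 × log_10(14/25)
H = 0.2979 dits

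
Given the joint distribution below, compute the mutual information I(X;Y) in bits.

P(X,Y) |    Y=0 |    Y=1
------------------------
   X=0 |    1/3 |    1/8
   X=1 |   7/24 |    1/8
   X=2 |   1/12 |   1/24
0.0014 bits

Mutual information: I(X;Y) = H(X) + H(Y) - H(X,Y)

Marginals:
P(X) = (11/24, 5/12, 1/8), H(X) = 1.4171 bits
P(Y) = (17/24, 7/24), H(Y) = 0.8709 bits

Joint entropy: H(X,Y) = 2.2866 bits

I(X;Y) = 1.4171 + 0.8709 - 2.2866 = 0.0014 bits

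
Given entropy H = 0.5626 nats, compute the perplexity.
1.7552

Perplexity is e^H (or exp(H) for natural log).

H = 0.5626 nats
Perplexity = e^0.5626 = 1.7552

Interpretation: The model's uncertainty is equivalent to choosing uniformly among 1.8 options.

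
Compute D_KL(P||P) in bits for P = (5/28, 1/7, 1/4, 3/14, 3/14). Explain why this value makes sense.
0.0000 bits

KL divergence satisfies the Gibbs inequality: D_KL(P||Q) ≥ 0 for all distributions P, Q.

D_KL(P||Q) = Σ p(x) log(p(x)/q(x))
Each term is p(x) × log_2(p(x)/p(x)) = p(x) × log_2(1) = 0, so the sum is 0.
D_KL(P||Q) = 0.0000 bits

When P = Q, the KL divergence is exactly 0, as there is no 'divergence' between identical distributions.

This non-negativity is a fundamental property: relative entropy cannot be negative because it measures how different Q is from P.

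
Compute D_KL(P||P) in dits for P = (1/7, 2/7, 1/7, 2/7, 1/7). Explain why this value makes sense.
0.0000 dits

KL divergence satisfies the Gibbs inequality: D_KL(P||Q) ≥ 0 for all distributions P, Q.

D_KL(P||Q) = Σ p(x) log(p(x)/q(x))
Each term is p(x) × log_10(p(x)/p(x)) = p(x) × log_10(1) = 0, so the sum is 0.
D_KL(P||Q) = 0.0000 dits

When P = Q, the KL divergence is exactly 0, as there is no 'divergence' between identical distributions.

This non-negativity is a fundamental property: relative entropy cannot be negative because it measures how different Q is from P.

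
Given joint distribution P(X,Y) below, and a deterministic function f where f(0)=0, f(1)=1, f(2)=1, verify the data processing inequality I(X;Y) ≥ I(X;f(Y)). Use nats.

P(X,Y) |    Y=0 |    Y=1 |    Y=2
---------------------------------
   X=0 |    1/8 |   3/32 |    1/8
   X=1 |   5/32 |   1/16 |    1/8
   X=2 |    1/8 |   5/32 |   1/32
I(X;Y) = 0.0605, I(X;f(Y)) = 0.0030, inequality holds: 0.0605 ≥ 0.0030

Data Processing Inequality: For any Markov chain X → Y → Z, we have I(X;Y) ≥ I(X;Z).

Here Z = f(Y) is a deterministic function of Y, forming X → Y → Z.

Original I(X;Y) = 0.0605 nats

After applying f:
P(X,Z) where Z=f(Y):
- P(X,Z=0) = P(X,Y=0)
- P(X,Z=1) = P(X,Y=1) + P(X,Y=2)

I(X;Z) = I(X;f(Y)) = 0.0030 nats

Verification: 0.0605 ≥ 0.0030 ✓

Information cannot be created by processing; the function f can only lose information about X.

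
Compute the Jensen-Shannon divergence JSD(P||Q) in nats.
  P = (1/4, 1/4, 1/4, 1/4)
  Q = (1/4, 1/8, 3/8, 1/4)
0.0169 nats

Jensen-Shannon divergence is:
JSD(P||Q) = 0.5 × D_KL(P||M) + 0.5 × D_KL(Q||M)
where M = 0.5 × (P + Q) is the mixture distribution.

M = 0.5 × (1/4, 1/4, 1/4, 1/4) + 0.5 × (1/4, 1/8, 3/8, 1/4) = (1/4, 3/16, 5/16, 1/4)

D_KL(P||M) = 0.0161 nats
D_KL(Q||M) = 0.0177 nats

JSD(P||Q) = 0.5 × 0.0161 + 0.5 × 0.0177 = 0.0169 nats

Unlike KL divergence, JSD is symmetric and bounded: 0 ≤ JSD ≤ log(2).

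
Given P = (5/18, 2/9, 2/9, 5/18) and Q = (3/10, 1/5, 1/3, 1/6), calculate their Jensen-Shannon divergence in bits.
0.0189 bits

Jensen-Shannon divergence is:
JSD(P||Q) = 0.5 × D_KL(P||M) + 0.5 × D_KL(Q||M)
where M = 0.5 × (P + Q) is the mixture distribution.

M = 0.5 × (5/18, 2/9, 2/9, 5/18) + 0.5 × (3/10, 1/5, 1/3, 1/6) = (0.288889, 0.211111, 5/18, 2/9)

D_KL(P||M) = 0.0186 bits
D_KL(Q||M) = 0.0192 bits

JSD(P||Q) = 0.5 × 0.0186 + 0.5 × 0.0192 = 0.0189 bits

Unlike KL divergence, JSD is symmetric and bounded: 0 ≤ JSD ≤ log(2).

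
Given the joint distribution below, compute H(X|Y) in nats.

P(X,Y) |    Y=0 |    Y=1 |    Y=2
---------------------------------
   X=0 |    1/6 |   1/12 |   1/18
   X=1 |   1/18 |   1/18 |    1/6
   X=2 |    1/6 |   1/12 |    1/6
1.0216 nats

Using the chain rule: H(X|Y) = H(X,Y) - H(Y)

First, compute H(X,Y) = 2.0904 nats

Marginal P(Y) = (7/18, 2/9, 7/18)
H(Y) = 1.0688 nats

H(X|Y) = H(X,Y) - H(Y) = 2.0904 - 1.0688 = 1.0216 nats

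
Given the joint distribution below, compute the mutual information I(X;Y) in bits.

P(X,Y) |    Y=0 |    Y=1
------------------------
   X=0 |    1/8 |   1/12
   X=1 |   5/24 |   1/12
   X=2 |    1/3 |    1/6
0.0051 bits

Mutual information: I(X;Y) = H(X) + H(Y) - H(X,Y)

Marginals:
P(X) = (5/24, 7/24, 1/2), H(X) = 1.4899 bits
P(Y) = (2/3, 1/3), H(Y) = 0.9183 bits

Joint entropy: H(X,Y) = 2.4031 bits

I(X;Y) = 1.4899 + 0.9183 - 2.4031 = 0.0051 bits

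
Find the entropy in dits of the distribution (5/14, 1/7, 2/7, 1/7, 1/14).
0.6385 dits

Shannon entropy is H(X) = -Σ p(x) log p(x).

For P = (5/14, 1/7, 2/7, 1/7, 1/14):
H = -5/14 × log_10(5/14) -1/7 × log_10(1/7) -2/7 × log_10(2/7) -1/7 × log_10(1/7) -1/14 × log_10(1/14)
H = 0.6385 dits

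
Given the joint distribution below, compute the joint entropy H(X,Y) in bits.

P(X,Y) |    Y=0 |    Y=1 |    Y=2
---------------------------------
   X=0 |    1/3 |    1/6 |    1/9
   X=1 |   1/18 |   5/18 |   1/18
2.2880 bits

Joint entropy is H(X,Y) = -Σ_{x,y} p(x,y) log p(x,y).

Summing over all non-zero entries:
H(X,Y) = -[1/3·log_2(1/3) + 1/6·log_2(1/6) + 1/9·log_2(1/9) + 1/18·log_2(1/18) + 5/18·log_2(5/18) + 1/18·log_2(1/18)]
H(X,Y) = 2.2880 bits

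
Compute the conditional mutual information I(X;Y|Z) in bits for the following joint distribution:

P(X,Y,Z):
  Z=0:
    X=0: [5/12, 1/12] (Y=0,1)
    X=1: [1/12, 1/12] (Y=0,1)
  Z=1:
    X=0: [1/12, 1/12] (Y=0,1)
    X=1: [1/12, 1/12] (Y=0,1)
0.0492 bits

Conditional mutual information: I(X;Y|Z) = H(X|Z) + H(Y|Z) - H(X,Y|Z)

H(Z) = 0.9183
H(X,Z) = 1.7925 → H(X|Z) = 0.8742
H(Y,Z) = 1.7925 → H(Y|Z) = 0.8742
H(X,Y,Z) = 2.6175 → H(X,Y|Z) = 1.6992

I(X;Y|Z) = 0.8742 + 0.8742 - 1.6992 = 0.0492 bits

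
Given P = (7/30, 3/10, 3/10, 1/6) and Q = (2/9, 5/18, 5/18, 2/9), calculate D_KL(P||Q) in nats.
0.0096 nats

KL divergence: D_KL(P||Q) = Σ p(x) log(p(x)/q(x))

Computing term by term:
  x=0: 7/30 × log_e[(7/30)/(2/9)] = 7/30 × 0.0488 = 0.0114
  x=1: 3/10 × log_e[(3/10)/(5/18)] = 3/10 × 0.0770 = 0.0231
  x=2: 3/10 × log_e[(3/10)/(5/18)] = 3/10 × 0.0770 = 0.0231
  x=3: 1/6 × log_e[(1/6)/(2/9)] = 1/6 × -0.2877 = -0.0479

D_KL(P||Q) = 0.0096 nats

Note: KL divergence is always non-negative and equals 0 iff P = Q.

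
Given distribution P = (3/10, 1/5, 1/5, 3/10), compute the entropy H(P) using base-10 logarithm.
0.5933 dits

Shannon entropy is H(X) = -Σ p(x) log p(x).

For P = (3/10, 1/5, 1/5, 3/10):
H = -3/10 × log_10(3/10) -1/5 × log_10(1/5) -1/5 × log_10(1/5) -3/10 × log_10(3/10)
H = 0.5933 dits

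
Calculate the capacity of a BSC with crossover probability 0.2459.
0.1953 bits

For a binary symmetric channel (BSC) with error probability p:
Capacity C = 1 - H(p) bits per symbol

where H(p) = -p log₂(p) - (1-p) log₂(1-p) is the binary entropy function.

H(0.2459) = 0.8047 bits
C = 1 - 0.8047 = 0.1953 bits per symbol

This means we can reliably transmit up to 0.1953 bits of information per channel use.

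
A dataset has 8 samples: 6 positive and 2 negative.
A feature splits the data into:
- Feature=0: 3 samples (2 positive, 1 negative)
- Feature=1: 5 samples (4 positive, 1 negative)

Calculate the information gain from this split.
0.0157 bits

Information Gain = H(Y) - H(Y|Feature)

Before split:
P(positive) = 6/8 = 0.7500
H(Y) = 0.8113 bits

After split:
Feature=0: H = 0.9183 bits (weight = 3/8)
Feature=1: H = 0.7219 bits (weight = 5/8)
H(Y|Feature) = (3/8)×0.9183 + (5/8)×0.7219 = 0.7956 bits

Information Gain = 0.8113 - 0.7956 = 0.0157 bits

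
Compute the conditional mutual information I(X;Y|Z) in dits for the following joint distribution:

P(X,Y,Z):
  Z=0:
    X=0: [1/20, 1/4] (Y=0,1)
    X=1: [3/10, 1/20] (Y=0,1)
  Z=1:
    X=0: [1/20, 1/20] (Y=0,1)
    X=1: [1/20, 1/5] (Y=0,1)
0.0803 dits

Conditional mutual information: I(X;Y|Z) = H(X|Z) + H(Y|Z) - H(X,Y|Z)

H(Z) = 0.2812
H(X,Z) = 0.5670 → H(X|Z) = 0.2858
H(Y,Z) = 0.5670 → H(Y|Z) = 0.2858
H(X,Y,Z) = 0.7724 → H(X,Y|Z) = 0.4912

I(X;Y|Z) = 0.2858 + 0.2858 - 0.4912 = 0.0803 dits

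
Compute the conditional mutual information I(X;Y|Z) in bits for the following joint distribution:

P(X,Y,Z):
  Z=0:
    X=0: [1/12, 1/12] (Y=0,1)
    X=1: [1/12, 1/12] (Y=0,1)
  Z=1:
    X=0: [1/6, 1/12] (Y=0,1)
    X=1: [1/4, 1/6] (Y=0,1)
0.0022 bits

Conditional mutual information: I(X;Y|Z) = H(X|Z) + H(Y|Z) - H(X,Y|Z)

H(Z) = 0.9183
H(X,Z) = 1.8879 → H(X|Z) = 0.9696
H(Y,Z) = 1.8879 → H(Y|Z) = 0.9696
H(X,Y,Z) = 2.8554 → H(X,Y|Z) = 1.9371

I(X;Y|Z) = 0.9696 + 0.9696 - 1.9371 = 0.0022 bits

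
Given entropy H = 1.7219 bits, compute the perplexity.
3.2987

Perplexity is 2^H (or exp(H) for natural log).

H = 1.7219 bits
Perplexity = 2^1.7219 = 3.2987

Interpretation: The model's uncertainty is equivalent to choosing uniformly among 3.3 options.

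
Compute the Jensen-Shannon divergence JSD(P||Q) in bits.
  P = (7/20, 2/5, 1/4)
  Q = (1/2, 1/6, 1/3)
0.0496 bits

Jensen-Shannon divergence is:
JSD(P||Q) = 0.5 × D_KL(P||M) + 0.5 × D_KL(Q||M)
where M = 0.5 × (P + Q) is the mixture distribution.

M = 0.5 × (7/20, 2/5, 1/4) + 0.5 × (1/2, 1/6, 1/3) = (17/40, 0.283333, 7/24)

D_KL(P||M) = 0.0454 bits
D_KL(Q||M) = 0.0539 bits

JSD(P||Q) = 0.5 × 0.0454 + 0.5 × 0.0539 = 0.0496 bits

Unlike KL divergence, JSD is symmetric and bounded: 0 ≤ JSD ≤ log(2).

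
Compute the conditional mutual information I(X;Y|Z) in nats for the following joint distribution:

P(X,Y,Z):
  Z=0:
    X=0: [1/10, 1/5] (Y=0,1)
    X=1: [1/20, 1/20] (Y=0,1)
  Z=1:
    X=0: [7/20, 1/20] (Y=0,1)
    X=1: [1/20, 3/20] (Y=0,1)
0.1231 nats

Conditional mutual information: I(X;Y|Z) = H(X|Z) + H(Y|Z) - H(X,Y|Z)

H(Z) = 0.6730
H(X,Z) = 1.2799 → H(X|Z) = 0.6068
H(Y,Z) = 1.3195 → H(Y|Z) = 0.6465
H(X,Y,Z) = 1.8033 → H(X,Y|Z) = 1.1303

I(X;Y|Z) = 0.6068 + 0.6465 - 1.1303 = 0.1231 nats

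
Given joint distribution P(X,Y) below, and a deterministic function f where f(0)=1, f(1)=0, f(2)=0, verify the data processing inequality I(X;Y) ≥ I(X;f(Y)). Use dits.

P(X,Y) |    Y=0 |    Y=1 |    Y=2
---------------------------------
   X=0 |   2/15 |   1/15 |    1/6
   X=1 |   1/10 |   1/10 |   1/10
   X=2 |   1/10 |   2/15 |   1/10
I(X;Y) = 0.0099, I(X;f(Y)) = 0.0007, inequality holds: 0.0099 ≥ 0.0007

Data Processing Inequality: For any Markov chain X → Y → Z, we have I(X;Y) ≥ I(X;Z).

Here Z = f(Y) is a deterministic function of Y, forming X → Y → Z.

Original I(X;Y) = 0.0099 dits

After applying f:
P(X,Z) where Z=f(Y):
- P(X,Z=0) = P(X,Y=1) + P(X,Y=2)
- P(X,Z=1) = P(X,Y=0)

I(X;Z) = I(X;f(Y)) = 0.0007 dits

Verification: 0.0099 ≥ 0.0007 ✓

Information cannot be created by processing; the function f can only lose information about X.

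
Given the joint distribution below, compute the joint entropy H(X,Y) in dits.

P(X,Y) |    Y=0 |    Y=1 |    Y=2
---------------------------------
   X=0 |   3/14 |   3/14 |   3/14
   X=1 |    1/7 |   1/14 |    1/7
0.7534 dits

Joint entropy is H(X,Y) = -Σ_{x,y} p(x,y) log p(x,y).

Summing over all non-zero entries:
H(X,Y) = -[3/14·log_10(3/14) + 3/14·log_10(3/14) + 3/14·log_10(3/14) + 1/7·log_10(1/7) + 1/14·log_10(1/14) + 1/7·log_10(1/7)]
H(X,Y) = 0.7534 dits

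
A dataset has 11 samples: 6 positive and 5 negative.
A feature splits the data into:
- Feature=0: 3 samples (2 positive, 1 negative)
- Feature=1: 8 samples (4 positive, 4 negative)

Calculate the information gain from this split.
0.0163 bits

Information Gain = H(Y) - H(Y|Feature)

Before split:
P(positive) = 6/11 = 0.5455
H(Y) = 0.9940 bits

After split:
Feature=0: H = 0.9183 bits (weight = 3/11)
Feature=1: H = 1.0000 bits (weight = 8/11)
H(Y|Feature) = (3/11)×0.9183 + (8/11)×1.0000 = 0.9777 bits

Information Gain = 0.9940 - 0.9777 = 0.0163 bits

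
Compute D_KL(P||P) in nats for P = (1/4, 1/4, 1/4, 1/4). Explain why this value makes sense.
0.0000 nats

KL divergence satisfies the Gibbs inequality: D_KL(P||Q) ≥ 0 for all distributions P, Q.

D_KL(P||Q) = Σ p(x) log(p(x)/q(x))
Each term is p(x) × log_e(p(x)/p(x)) = p(x) × log_e(1) = 0, so the sum is 0.
D_KL(P||Q) = 0.0000 nats

When P = Q, the KL divergence is exactly 0, as there is no 'divergence' between identical distributions.

This non-negativity is a fundamental property: relative entropy cannot be negative because it measures how different Q is from P.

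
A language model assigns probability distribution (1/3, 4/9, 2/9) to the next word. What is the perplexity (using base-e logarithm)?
2.8888

Perplexity is e^H (or exp(H) for natural log).

First, H = -Σ p log p = 1.0609 nats
Perplexity = e^1.0609 = 2.8888

Interpretation: The model's uncertainty is equivalent to choosing uniformly among 2.9 options.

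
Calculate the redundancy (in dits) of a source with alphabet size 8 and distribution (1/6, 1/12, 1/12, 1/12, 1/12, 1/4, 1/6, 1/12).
0.0435 dits

Redundancy measures how far a source is from maximum entropy:
R = H_max - H(X)

Maximum entropy for 8 symbols: H_max = log_10(8) = 0.9031 dits
Actual entropy: H(X) = 0.8596 dits
Redundancy: R = 0.9031 - 0.8596 = 0.0435 dits

This redundancy represents potential for compression: the source could be compressed by 0.0435 dits per symbol.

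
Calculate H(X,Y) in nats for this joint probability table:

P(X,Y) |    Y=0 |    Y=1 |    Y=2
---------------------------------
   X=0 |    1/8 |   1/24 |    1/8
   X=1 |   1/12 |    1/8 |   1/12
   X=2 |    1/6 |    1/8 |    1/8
2.1448 nats

Joint entropy is H(X,Y) = -Σ_{x,y} p(x,y) log p(x,y).

Summing over all non-zero entries:
H(X,Y) = -[1/8·log_e(1/8) + 1/24·log_e(1/24) + 1/8·log_e(1/8) + 1/12·log_e(1/12) + 1/8·log_e(1/8) + 1/12·log_e(1/12) + 1/6·log_e(1/6) + 1/8·log_e(1/8) + 1/8·log_e(1/8)]
H(X,Y) = 2.1448 nats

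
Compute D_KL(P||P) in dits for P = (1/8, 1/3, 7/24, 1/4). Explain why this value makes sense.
0.0000 dits

KL divergence satisfies the Gibbs inequality: D_KL(P||Q) ≥ 0 for all distributions P, Q.

D_KL(P||Q) = Σ p(x) log(p(x)/q(x))
Each term is p(x) × log_10(p(x)/p(x)) = p(x) × log_10(1) = 0, so the sum is 0.
D_KL(P||Q) = 0.0000 dits

When P = Q, the KL divergence is exactly 0, as there is no 'divergence' between identical distributions.

This non-negativity is a fundamental property: relative entropy cannot be negative because it measures how different Q is from P.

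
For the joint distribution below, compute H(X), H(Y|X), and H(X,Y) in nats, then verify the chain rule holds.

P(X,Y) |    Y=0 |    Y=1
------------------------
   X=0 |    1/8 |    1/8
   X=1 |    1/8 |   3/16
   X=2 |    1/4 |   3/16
H(X,Y) = 1.7541, H(X) = 1.0717, H(Y|X) = 0.6824 (all in nats)

Chain rule: H(X,Y) = H(X) + H(Y|X)

Left side — joint entropy directly:
H(X,Y) = -Σ p(x,y) log p(x,y) = 1.7541 nats

Right side — compute H(Y|X) from the conditional distributions:
P(X) = (1/4, 5/16, 7/16), so H(X) = 1.0717 nats
H(Y|X) = Σ_x P(X=x) · H(Y|X=x):
  P(Y|X=0) = (1/2, 1/2), H(Y|X=0) = 0.6931, weight P(X=0) = 1/4
  P(Y|X=1) = (2/5, 3/5), H(Y|X=1) = 0.6730, weight P(X=1) = 5/16
  P(Y|X=2) = (4/7, 3/7), H(Y|X=2) = 0.6829, weight P(X=2) = 7/16
H(Y|X) = 0.6824 nats

H(X) + H(Y|X) = 1.0717 + 0.6824 = 1.7541 nats

Both sides equal 1.7541 nats. ✓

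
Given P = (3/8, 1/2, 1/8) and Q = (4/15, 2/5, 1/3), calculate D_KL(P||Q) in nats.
0.1168 nats

KL divergence: D_KL(P||Q) = Σ p(x) log(p(x)/q(x))

Computing term by term:
  x=0: 3/8 × log_e[(3/8)/(4/15)] = 3/8 × 0.3409 = 0.1278
  x=1: 1/2 × log_e[(1/2)/(2/5)] = 1/2 × 0.2231 = 0.1116
  x=2: 1/8 × log_e[(1/8)/(1/3)] = 1/8 × -0.9808 = -0.1226

D_KL(P||Q) = 0.1168 nats

Note: KL divergence is always non-negative and equals 0 iff P = Q.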